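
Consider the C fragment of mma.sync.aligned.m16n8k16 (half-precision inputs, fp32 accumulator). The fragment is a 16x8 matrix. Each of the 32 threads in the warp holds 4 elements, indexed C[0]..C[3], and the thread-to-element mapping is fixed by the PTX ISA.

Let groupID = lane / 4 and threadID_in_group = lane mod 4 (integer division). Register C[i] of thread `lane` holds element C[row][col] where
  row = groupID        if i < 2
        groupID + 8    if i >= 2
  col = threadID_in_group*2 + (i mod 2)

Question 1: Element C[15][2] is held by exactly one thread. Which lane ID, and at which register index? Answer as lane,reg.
29,2

r=15→G=7,rhi=1  c=2→T=1,p=0
L=7*4+1=29  i=1*2+0=2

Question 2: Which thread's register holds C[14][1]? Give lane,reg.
r=14⇒gr=6,Rb=1  c=1⇒th=0,odd=1
L=6*4+0=24  i=1*2+1=3

24,3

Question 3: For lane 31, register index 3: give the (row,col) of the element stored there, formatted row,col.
lane 31->31/4=7, 31 mod 4=3
i=3  r:7+8->15  c:2·3+1->7

15,7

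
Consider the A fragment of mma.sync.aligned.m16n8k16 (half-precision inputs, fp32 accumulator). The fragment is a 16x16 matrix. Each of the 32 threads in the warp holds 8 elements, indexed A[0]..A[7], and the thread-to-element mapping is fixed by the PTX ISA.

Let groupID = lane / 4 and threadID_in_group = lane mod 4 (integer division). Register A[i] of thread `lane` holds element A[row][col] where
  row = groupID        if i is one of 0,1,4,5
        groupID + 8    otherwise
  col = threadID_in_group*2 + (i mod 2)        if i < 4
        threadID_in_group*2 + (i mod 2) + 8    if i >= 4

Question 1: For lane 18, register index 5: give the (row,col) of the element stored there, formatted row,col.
4,13

lane 18: grp=4 (18/4), tig=2 (18%4)
i=5: r=4+0=4, c=2*2+1+8=13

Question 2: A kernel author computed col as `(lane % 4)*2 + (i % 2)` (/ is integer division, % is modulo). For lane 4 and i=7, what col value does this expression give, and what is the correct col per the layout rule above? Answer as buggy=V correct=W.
`(lane % 4)*2 + (i % 2)`[4,7]⇒1
4: gr=1,th=0
[7] (1+8,0*2+1+8) = (9,9)
col: 1 vs 9

buggy=1 correct=9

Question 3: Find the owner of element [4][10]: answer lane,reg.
17,4

r=4->g=4,rb=0  c=10->cb=1,t=1,b0=0
L=4*4+1=17  i=1*4+0*2+0=4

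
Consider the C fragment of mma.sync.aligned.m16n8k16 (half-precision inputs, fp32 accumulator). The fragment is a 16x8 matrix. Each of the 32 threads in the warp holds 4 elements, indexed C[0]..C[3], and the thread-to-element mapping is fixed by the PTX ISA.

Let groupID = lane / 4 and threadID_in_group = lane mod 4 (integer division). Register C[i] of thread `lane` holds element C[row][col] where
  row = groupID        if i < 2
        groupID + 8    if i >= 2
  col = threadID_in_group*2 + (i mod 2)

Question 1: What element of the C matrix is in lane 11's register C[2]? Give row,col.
lane 11: g=2 (11/4), t=3 (11%4)
i=2: r=2+8=10, c=3*2+0=6

10,6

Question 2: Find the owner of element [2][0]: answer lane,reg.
8,0

r:2=>grp=2,rB=0  c:0=>tig=0,lo=0
L=2*4+0=8  i=0*2+0=0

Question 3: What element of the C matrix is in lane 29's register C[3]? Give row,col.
29: grp=7,tig=1
[3] (7+8,1*2+1) = (15,3)

15,3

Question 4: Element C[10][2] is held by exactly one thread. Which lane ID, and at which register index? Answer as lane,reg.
r=10⇒gr=2,Rb=1  c=2⇒th=1,odd=0
L=2*4+1=9  i=1*2+0=2

9,2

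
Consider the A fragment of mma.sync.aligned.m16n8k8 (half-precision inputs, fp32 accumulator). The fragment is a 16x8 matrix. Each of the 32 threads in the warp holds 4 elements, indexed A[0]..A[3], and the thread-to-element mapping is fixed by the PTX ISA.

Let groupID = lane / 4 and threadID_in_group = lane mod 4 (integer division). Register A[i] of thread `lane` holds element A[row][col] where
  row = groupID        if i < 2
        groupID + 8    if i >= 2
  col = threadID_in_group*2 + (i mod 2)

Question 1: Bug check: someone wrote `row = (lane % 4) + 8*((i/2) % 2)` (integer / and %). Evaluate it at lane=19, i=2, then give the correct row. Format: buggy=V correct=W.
buggy=11 correct=12

`(lane % 4) + 8*((i/2) % 2)`[19,2]->11
L=19->g=19>>2=4, t=19&3=3
[2]->row 4+8=12  col 3·2+0=6
row: 11 vs 12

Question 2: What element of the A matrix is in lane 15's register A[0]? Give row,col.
lane 15: gr=3 (15/4), th=3 (15%4)
i=0: r=3+0=3, c=3*2+0=6

3,6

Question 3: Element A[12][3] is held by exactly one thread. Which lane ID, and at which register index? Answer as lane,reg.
17,3

r=12->g=4,rb=1  c=3->t=1,b0=1
L=4*4+1=17  i=1*2+1=3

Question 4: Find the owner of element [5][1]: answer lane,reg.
20,1

r=5⇒gr=5,Rb=0  c=1⇒th=0,odd=1
L=5*4+0=20  i=0*2+1=1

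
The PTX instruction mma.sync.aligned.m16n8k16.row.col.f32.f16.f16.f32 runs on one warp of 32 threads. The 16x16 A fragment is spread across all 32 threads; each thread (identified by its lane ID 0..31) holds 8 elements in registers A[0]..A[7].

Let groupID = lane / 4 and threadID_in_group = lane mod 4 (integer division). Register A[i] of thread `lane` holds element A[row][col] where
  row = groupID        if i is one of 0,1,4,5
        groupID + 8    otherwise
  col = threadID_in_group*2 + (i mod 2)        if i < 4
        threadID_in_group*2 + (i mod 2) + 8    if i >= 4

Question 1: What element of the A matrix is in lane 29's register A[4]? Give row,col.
29: gr=7,th=1
[4] (7+0,1*2+0+8) = (7,10)

7,10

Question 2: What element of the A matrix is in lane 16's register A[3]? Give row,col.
12,1

lane 16⇒16/4=4, 16 mod 4=0
i=3  r:4+8⇒12  c:2·0+1+0⇒1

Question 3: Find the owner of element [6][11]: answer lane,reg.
25,5

r=6→G=6,rhi=0  c=11→chi=1,T=1,p=1
L=6*4+1=25  i=1*4+0*2+1=5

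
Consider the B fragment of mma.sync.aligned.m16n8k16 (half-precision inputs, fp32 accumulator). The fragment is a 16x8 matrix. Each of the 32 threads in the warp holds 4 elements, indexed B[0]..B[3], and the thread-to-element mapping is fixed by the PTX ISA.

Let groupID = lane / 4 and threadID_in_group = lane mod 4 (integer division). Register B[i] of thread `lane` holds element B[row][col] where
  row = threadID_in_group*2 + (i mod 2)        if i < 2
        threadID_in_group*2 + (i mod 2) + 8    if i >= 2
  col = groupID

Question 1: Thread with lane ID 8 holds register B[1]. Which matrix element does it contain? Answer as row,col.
1,2

8: gid=2,tid=0
[1] (0*2+1+0,2) = (1,2)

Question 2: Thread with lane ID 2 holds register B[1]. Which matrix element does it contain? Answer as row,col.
5,0

L=2=>grp=2>>2=0, tig=2&3=2
[1]=>row 2·2+1+0=5  col grp=0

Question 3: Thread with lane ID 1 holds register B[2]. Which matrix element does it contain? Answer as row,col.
lane 1: gid=0 (1/4), tid=1 (1%4)
i=2: r=1*2+0+8=10, c=gid=0

10,0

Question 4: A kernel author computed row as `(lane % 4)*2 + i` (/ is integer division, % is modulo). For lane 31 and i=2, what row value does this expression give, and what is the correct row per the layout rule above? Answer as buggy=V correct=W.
`(lane % 4)*2 + i`[31,2]->8
lane 31: g=7 (31/4), t=3 (31%4)
i=2: r=3*2+0+8=14, c=g=7
row: 8 vs 14

buggy=8 correct=14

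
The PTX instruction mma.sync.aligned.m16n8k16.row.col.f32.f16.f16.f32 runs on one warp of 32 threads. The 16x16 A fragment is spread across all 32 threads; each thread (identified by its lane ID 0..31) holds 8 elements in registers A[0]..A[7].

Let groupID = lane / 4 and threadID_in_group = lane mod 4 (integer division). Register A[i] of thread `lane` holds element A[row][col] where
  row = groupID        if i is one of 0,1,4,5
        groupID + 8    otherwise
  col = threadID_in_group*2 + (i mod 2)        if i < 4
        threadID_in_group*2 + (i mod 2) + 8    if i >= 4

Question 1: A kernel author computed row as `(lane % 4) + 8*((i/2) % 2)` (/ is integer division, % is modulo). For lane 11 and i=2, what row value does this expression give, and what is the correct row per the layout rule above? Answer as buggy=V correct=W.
buggy=11 correct=10

`(lane % 4) + 8*((i/2) % 2)`[11,2]⇒11
L=11⇒gr=11>>2=2, th=11&3=3
[2]⇒row 2+8=10  col 3·2+0+0=6
row: 11 vs 10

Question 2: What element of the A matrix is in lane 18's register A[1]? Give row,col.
4,5

lane 18: gid=4 (18/4), tid=2 (18%4)
i=1: r=4+0=4, c=2*2+1+0=5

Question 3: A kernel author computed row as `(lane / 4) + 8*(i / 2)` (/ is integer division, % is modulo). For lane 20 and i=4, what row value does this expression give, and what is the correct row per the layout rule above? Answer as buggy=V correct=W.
`(lane / 4) + 8*(i / 2)`[20,4]=>21
L=20=>grp=20>>2=5, tig=20&3=0
[4]=>row 5+0=5  col 0·2+0+8=8
row: 21 vs 5

buggy=21 correct=5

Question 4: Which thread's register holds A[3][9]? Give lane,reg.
12,5

r: 3->gid=3,r8=0  c: 9->c8=1,tid=0,i&1=1
L=3*4+0=12  i=1*4+0*2+1=5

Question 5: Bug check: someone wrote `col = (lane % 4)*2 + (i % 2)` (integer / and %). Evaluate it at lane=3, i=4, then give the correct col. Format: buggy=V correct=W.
buggy=6 correct=14

`(lane % 4)*2 + (i % 2)`[3,4]=>6
lane 3=>3/4=0, 3 mod 4=3
i=4  r:0+0=>0  c:2·3+0+8=>14
col: 6 vs 14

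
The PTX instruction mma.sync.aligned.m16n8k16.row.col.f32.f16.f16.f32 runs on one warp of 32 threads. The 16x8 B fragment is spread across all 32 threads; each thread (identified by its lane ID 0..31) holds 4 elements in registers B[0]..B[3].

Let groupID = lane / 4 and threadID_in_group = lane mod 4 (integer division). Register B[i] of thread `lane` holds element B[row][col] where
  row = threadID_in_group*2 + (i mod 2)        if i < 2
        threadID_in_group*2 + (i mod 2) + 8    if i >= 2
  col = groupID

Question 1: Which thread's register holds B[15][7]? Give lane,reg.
31,3

c:7=>grp=7  r:15=>rB=1,tig=3,lo=1
L=7*4+3=31  i=1*2+1=3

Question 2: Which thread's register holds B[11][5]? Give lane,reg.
21,3

c=5->g=5  r=11->rb=1,t=1,b0=1
L=5*4+1=21  i=1*2+1=3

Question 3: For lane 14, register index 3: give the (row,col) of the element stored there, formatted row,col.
14: grp=3,tig=2
[3] (2*2+1+8,3) = (13,3)

13,3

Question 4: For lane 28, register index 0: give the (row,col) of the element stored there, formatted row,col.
0,7

L=28->g=28>>2=7, t=28&3=0
[0]->row 0·2+0+0=0  col g=7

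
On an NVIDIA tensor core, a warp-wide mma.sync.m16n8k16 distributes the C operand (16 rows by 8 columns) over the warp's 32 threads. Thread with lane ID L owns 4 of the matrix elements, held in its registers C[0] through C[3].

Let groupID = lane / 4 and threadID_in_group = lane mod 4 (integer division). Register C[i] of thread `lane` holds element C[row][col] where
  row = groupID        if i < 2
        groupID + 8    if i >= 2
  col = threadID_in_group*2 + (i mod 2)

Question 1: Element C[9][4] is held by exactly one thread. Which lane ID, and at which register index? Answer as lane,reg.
6,2

r:9=>grp=1,rB=1  c:4=>tig=2,lo=0
L=1*4+2=6  i=1*2+0=2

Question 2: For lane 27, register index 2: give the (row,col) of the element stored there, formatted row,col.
14,6

lane 27⇒27/4=6, 27 mod 4=3
i=2  r:6+8⇒14  c:2·3+0⇒6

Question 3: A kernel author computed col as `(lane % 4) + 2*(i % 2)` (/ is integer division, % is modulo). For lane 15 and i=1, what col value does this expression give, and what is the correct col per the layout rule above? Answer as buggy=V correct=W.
`(lane % 4) + 2*(i % 2)`[15,1]->5
15: g=3,t=3
[1] (3+0,3*2+1) = (3,7)
col: 5 vs 7

buggy=5 correct=7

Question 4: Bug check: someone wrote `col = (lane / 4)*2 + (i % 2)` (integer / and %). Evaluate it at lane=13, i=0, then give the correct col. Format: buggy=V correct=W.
`(lane / 4)*2 + (i % 2)`[13,0]→6
lane 13→13/4=3, 13 mod 4=1
i=0  r:3+0→3  c:2·1+0→2
col: 6 vs 2

buggy=6 correct=2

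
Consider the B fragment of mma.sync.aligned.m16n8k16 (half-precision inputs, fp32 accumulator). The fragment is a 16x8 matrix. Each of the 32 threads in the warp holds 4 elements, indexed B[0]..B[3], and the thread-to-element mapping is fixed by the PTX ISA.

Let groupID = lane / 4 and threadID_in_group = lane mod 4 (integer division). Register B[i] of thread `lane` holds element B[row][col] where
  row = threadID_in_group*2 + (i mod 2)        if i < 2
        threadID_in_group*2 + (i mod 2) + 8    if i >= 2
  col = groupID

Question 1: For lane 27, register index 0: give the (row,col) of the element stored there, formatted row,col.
6,6

27: gid=6,tid=3
[0] (3*2+0+0,6) = (6,6)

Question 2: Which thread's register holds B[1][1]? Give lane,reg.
4,1

c:1=>grp=1  r:1=>rB=0,tig=0,lo=1
L=1*4+0=4  i=0*2+1=1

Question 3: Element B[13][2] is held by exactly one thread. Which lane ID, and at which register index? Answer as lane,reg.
10,3

c=2⇒gr=2  r=13⇒Rb=1,th=2,odd=1
L=2*4+2=10  i=1*2+1=3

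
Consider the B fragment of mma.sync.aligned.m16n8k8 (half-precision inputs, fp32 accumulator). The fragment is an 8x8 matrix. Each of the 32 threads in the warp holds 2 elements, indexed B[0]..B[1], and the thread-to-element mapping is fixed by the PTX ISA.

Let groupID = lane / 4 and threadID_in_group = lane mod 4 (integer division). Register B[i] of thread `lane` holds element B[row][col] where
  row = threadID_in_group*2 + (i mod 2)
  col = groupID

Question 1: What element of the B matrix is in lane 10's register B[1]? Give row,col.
lane 10: grp=2 (10/4), tig=2 (10%4)
i=1: r=2*2+1=5, c=grp=2

5,2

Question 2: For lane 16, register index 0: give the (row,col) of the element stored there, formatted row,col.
0,4

lane 16: g=4 (16/4), t=0 (16%4)
i=0: r=0*2+0=0, c=g=4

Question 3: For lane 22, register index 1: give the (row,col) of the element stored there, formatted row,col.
L=22->gid=22>>2=5, tid=22&3=2
[1]->row 2·2+1=5  col gid=5

5,5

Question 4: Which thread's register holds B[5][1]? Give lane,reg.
c=1->g=1  r=5->t=2,b0=1
L=1*4+2=6  i=1=1

6,1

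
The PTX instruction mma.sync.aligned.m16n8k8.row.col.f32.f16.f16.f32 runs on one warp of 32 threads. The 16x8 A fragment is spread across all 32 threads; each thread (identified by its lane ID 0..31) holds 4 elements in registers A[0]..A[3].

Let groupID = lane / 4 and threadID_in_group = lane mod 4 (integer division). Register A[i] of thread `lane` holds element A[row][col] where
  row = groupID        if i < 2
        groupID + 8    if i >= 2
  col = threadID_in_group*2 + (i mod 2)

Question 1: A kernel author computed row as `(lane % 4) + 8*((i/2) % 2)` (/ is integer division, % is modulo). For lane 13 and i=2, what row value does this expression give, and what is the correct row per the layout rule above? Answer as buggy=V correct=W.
buggy=9 correct=11

`(lane % 4) + 8*((i/2) % 2)`[13,2]->9
lane 13: gid=3 (13/4), tid=1 (13%4)
i=2: r=3+8=11, c=1*2+0=2
row: 9 vs 11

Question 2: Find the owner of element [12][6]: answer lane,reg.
19,2

r: 12->gid=4,r8=1  c: 6->tid=3,i&1=0
L=4*4+3=19  i=1*2+0=2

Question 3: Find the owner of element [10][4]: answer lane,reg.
10,2

r=10⇒gr=2,Rb=1  c=4⇒th=2,odd=0
L=2*4+2=10  i=1*2+0=2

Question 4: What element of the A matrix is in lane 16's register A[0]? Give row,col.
L=16->g=16>>2=4, t=16&3=0
[0]->row 4+0=4  col 0·2+0=0

4,0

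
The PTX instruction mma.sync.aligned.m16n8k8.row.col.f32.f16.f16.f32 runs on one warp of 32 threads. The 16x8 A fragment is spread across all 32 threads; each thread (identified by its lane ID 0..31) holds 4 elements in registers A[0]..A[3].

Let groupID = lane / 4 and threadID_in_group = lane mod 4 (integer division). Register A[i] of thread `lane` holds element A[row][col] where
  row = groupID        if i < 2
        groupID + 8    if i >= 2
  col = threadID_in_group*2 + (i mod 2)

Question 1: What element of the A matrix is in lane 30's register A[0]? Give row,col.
7,4

L=30=>grp=30>>2=7, tig=30&3=2
[0]=>row 7+0=7  col 2·2+0=4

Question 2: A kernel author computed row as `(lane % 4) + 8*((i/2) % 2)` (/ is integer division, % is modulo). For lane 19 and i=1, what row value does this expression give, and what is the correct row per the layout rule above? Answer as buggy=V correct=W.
buggy=3 correct=4

`(lane % 4) + 8*((i/2) % 2)`[19,1]=>3
lane 19=>19/4=4, 19 mod 4=3
i=1  r:4+0=>4  c:2·3+1=>7
row: 3 vs 4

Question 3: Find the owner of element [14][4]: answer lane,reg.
r: 14->gid=6,r8=1  c: 4->tid=2,i&1=0
L=6*4+2=26  i=1*2+0=2

26,2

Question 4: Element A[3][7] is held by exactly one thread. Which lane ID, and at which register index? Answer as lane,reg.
r=3→G=3,rhi=0  c=7→T=3,p=1
L=3*4+3=15  i=0*2+1=1

15,1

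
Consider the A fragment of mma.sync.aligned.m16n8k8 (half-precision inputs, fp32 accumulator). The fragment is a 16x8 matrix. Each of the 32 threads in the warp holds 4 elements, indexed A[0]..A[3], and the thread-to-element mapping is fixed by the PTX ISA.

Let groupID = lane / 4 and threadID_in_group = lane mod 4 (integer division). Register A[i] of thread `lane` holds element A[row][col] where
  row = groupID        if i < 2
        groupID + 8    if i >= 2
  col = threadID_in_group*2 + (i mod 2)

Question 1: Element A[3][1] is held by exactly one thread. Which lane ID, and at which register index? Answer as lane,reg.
r=3⇒gr=3,Rb=0  c=1⇒th=0,odd=1
L=3*4+0=12  i=0*2+1=1

12,1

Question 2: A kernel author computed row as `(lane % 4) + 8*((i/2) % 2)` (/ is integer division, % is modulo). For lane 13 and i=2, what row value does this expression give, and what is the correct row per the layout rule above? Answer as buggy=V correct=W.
`(lane % 4) + 8*((i/2) % 2)`[13,2]=>9
lane 13=>13/4=3, 13 mod 4=1
i=2  r:3+8=>11  c:2·1+0=>2
row: 9 vs 11

buggy=9 correct=11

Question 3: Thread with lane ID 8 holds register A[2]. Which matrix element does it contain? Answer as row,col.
lane 8: grp=2 (8/4), tig=0 (8%4)
i=2: r=2+8=10, c=0*2+0=0

10,0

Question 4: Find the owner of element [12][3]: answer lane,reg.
17,3

r=12⇒gr=4,Rb=1  c=3⇒th=1,odd=1
L=4*4+1=17  i=1*2+1=3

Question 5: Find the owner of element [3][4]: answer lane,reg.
r=3→G=3,rhi=0  c=4→T=2,p=0
L=3*4+2=14  i=0*2+0=0

14,0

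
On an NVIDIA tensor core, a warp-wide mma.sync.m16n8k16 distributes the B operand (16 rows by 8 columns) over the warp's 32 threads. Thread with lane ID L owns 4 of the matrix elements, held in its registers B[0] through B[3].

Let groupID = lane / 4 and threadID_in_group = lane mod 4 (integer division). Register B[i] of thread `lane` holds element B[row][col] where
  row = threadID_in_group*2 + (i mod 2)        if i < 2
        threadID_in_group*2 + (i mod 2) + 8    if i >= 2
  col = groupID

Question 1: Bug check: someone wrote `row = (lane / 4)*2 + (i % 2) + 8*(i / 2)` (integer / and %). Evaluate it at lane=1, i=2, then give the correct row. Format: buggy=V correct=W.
buggy=8 correct=10

`(lane / 4)*2 + (i % 2) + 8*(i / 2)`[1,2]->8
L=1->g=1>>2=0, t=1&3=1
[2]->row 1·2+0+8=10  col g=0
row: 8 vs 10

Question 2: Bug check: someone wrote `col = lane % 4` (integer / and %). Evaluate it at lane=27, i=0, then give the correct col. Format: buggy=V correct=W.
`lane % 4`[27,0]⇒3
L=27⇒gr=27>>2=6, th=27&3=3
[0]⇒row 3·2+0+0=6  col gr=6
col: 3 vs 6

buggy=3 correct=6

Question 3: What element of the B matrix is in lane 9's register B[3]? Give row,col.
lane 9: gr=2 (9/4), th=1 (9%4)
i=3: r=1*2+1+8=11, c=gr=2

11,2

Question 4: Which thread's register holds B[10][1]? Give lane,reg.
c=1→G=1  r=10→rhi=1,T=1,p=0
L=1*4+1=5  i=1*2+0=2

5,2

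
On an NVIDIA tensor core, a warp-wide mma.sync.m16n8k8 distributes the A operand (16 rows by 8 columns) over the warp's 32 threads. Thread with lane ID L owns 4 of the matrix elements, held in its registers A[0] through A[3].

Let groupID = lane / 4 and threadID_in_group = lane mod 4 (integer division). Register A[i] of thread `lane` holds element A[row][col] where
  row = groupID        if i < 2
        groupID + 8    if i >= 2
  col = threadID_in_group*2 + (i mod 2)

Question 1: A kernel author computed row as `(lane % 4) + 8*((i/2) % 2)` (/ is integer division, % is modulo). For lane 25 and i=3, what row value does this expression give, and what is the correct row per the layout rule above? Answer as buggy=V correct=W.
buggy=9 correct=14

`(lane % 4) + 8*((i/2) % 2)`[25,3]->9
lane 25->25/4=6, 25 mod 4=1
i=3  r:6+8->14  c:2·1+1->3
row: 9 vs 14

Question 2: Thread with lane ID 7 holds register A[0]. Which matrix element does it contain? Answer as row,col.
7: gid=1,tid=3
[0] (1+0,3*2+0) = (1,6)

1,6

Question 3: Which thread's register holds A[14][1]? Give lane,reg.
r:14=>grp=6,rB=1  c:1=>tig=0,lo=1
L=6*4+0=24  i=1*2+1=3

24,3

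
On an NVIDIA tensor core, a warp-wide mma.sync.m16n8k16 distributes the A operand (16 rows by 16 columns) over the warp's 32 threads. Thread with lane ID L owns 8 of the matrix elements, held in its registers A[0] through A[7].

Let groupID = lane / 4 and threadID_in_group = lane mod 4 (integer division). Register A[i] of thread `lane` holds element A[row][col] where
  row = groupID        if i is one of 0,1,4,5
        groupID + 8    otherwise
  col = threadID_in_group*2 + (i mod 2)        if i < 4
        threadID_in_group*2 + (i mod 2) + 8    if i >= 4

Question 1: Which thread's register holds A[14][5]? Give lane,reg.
26,3

r=14⇒gr=6,Rb=1  c=5⇒Cb=0,th=2,odd=1
L=6*4+2=26  i=0*4+1*2+1=3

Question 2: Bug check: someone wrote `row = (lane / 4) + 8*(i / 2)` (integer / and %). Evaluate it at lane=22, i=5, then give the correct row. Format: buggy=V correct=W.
buggy=21 correct=5

`(lane / 4) + 8*(i / 2)`[22,5]⇒21
22: gr=5,th=2
[5] (5+0,2*2+1+8) = (5,13)
row: 21 vs 5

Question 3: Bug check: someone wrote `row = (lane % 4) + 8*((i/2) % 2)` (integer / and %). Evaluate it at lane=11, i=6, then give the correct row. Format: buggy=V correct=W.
buggy=11 correct=10

`(lane % 4) + 8*((i/2) % 2)`[11,6]→11
11: G=2,T=3
[6] (2+8,3*2+0+8) = (10,14)
row: 11 vs 10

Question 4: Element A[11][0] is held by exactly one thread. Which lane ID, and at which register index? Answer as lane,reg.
r=11⇒gr=3,Rb=1  c=0⇒Cb=0,th=0,odd=0
L=3*4+0=12  i=0*4+1*2+0=2

12,2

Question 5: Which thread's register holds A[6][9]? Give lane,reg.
24,5

r: 6->gid=6,r8=0  c: 9->c8=1,tid=0,i&1=1
L=6*4+0=24  i=1*4+0*2+1=5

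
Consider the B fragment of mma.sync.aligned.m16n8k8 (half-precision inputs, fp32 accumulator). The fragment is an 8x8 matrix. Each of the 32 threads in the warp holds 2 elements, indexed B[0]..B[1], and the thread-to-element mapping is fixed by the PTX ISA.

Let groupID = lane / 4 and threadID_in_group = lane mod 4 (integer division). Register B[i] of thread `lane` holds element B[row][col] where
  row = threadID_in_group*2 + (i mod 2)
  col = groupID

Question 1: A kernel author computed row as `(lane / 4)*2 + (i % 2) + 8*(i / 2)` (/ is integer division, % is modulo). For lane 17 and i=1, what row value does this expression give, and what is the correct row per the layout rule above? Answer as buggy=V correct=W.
buggy=9 correct=3

`(lane / 4)*2 + (i % 2) + 8*(i / 2)`[17,1]→9
lane 17: G=4 (17/4), T=1 (17%4)
i=1: r=1*2+1=3, c=G=4
row: 9 vs 3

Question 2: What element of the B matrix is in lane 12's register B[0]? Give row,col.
0,3

L=12->g=12>>2=3, t=12&3=0
[0]->row 0·2+0=0  col g=3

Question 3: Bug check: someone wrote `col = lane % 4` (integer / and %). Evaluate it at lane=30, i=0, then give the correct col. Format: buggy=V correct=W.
buggy=2 correct=7

`lane % 4`[30,0]->2
L=30->gid=30>>2=7, tid=30&3=2
[0]->row 2·2+0=4  col gid=7
col: 2 vs 7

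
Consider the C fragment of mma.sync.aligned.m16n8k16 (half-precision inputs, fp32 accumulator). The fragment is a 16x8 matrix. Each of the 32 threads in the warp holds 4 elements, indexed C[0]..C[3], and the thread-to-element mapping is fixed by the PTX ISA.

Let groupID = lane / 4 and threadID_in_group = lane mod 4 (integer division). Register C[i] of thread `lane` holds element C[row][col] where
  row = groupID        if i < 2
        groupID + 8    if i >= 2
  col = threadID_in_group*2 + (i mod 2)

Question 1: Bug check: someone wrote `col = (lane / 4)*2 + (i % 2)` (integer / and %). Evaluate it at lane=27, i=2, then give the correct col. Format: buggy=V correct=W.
buggy=12 correct=6

`(lane / 4)*2 + (i % 2)`[27,2]=>12
lane 27=>27/4=6, 27 mod 4=3
i=2  r:6+8=>14  c:2·3+0=>6
col: 12 vs 6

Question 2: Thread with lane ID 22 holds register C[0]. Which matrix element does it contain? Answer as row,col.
lane 22->22/4=5, 22 mod 4=2
i=0  r:5+0->5  c:2·2+0->4

5,4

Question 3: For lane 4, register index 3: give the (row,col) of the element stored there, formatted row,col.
lane 4->4/4=1, 4 mod 4=0
i=3  r:1+8->9  c:2·0+1->1

9,1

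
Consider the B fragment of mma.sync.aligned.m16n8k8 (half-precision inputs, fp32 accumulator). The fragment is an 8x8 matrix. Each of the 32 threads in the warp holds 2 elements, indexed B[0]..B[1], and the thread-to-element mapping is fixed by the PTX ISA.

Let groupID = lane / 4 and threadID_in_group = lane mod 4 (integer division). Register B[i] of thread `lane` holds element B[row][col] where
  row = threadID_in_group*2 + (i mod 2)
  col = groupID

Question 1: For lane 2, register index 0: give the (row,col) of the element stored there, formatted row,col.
lane 2→2/4=0, 2 mod 4=2
i=0  r:2·2+0→4  c:0

4,0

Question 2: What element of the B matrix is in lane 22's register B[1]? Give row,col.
5,5

L=22⇒gr=22>>2=5, th=22&3=2
[1]⇒row 2·2+1=5  col gr=5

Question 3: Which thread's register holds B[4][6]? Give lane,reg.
26,0

c:6=>grp=6  r:4=>tig=2,lo=0
L=6*4+2=26  i=0=0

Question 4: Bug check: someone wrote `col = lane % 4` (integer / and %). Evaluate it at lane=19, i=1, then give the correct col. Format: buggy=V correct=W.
`lane % 4`[19,1]=>3
19: grp=4,tig=3
[1] (3*2+1,4) = (7,4)
col: 3 vs 4

buggy=3 correct=4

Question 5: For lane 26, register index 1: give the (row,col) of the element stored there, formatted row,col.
lane 26: gr=6 (26/4), th=2 (26%4)
i=1: r=2*2+1=5, c=gr=6

5,6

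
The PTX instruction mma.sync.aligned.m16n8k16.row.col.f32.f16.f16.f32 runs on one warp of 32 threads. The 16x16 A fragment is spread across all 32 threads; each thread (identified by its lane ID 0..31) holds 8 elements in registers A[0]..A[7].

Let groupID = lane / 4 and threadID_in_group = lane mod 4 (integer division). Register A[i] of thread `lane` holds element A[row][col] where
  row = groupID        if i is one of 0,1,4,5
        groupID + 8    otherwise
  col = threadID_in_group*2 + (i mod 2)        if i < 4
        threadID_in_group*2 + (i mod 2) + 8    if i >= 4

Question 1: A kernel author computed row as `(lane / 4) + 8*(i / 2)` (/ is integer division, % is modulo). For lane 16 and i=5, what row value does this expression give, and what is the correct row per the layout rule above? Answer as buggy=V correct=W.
`(lane / 4) + 8*(i / 2)`[16,5]→20
L=16→G=16>>2=4, T=16&3=0
[5]→row 4+0=4  col 0·2+1+8=9
row: 20 vs 4

buggy=20 correct=4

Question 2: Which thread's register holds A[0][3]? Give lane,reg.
r=0⇒gr=0,Rb=0  c=3⇒Cb=0,th=1,odd=1
L=0*4+1=1  i=0*4+0*2+1=1

1,1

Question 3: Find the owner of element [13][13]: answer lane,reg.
r:13=>grp=5,rB=1  c:13=>cB=1,tig=2,lo=1
L=5*4+2=22  i=1*4+1*2+1=7

22,7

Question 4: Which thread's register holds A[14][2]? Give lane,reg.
r: 14->gid=6,r8=1  c: 2->c8=0,tid=1,i&1=0
L=6*4+1=25  i=0*4+1*2+0=2

25,2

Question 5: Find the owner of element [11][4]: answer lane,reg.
14,2

r=11⇒gr=3,Rb=1  c=4⇒Cb=0,th=2,odd=0
L=3*4+2=14  i=0*4+1*2+0=2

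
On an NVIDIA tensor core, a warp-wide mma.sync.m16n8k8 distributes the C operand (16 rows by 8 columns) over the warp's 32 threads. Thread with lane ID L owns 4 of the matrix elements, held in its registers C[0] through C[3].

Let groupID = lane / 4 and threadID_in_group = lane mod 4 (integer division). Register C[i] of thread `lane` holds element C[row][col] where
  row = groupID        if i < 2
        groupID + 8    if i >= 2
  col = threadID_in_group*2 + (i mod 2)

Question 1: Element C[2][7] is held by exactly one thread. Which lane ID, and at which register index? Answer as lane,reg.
r=2⇒gr=2,Rb=0  c=7⇒th=3,odd=1
L=2*4+3=11  i=0*2+1=1

11,1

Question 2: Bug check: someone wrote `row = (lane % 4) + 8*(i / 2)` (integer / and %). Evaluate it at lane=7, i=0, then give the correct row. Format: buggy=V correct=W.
`(lane % 4) + 8*(i / 2)`[7,0]⇒3
lane 7: gr=1 (7/4), th=3 (7%4)
i=0: r=1+0=1, c=3*2+0=6
row: 3 vs 1

buggy=3 correct=1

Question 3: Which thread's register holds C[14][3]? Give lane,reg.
25,3

r: 14->gid=6,r8=1  c: 3->tid=1,i&1=1
L=6*4+1=25  i=1*2+1=3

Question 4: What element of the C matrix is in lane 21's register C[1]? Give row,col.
5,3

lane 21: grp=5 (21/4), tig=1 (21%4)
i=1: r=5+0=5, c=1*2+1=3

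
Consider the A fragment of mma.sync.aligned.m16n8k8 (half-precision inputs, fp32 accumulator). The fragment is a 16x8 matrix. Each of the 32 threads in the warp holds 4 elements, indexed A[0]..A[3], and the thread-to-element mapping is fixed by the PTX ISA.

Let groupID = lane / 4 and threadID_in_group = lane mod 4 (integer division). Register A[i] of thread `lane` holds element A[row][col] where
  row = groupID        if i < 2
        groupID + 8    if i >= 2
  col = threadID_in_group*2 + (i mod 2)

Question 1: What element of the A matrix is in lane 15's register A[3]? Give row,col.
15: gr=3,th=3
[3] (3+8,3*2+1) = (11,7)

11,7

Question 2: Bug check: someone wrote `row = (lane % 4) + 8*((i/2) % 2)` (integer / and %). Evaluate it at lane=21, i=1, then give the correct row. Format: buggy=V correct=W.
`(lane % 4) + 8*((i/2) % 2)`[21,1]->1
lane 21: gid=5 (21/4), tid=1 (21%4)
i=1: r=5+0=5, c=1*2+1=3
row: 1 vs 5

buggy=1 correct=5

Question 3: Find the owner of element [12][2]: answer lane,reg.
r=12→G=4,rhi=1  c=2→T=1,p=0
L=4*4+1=17  i=1*2+0=2

17,2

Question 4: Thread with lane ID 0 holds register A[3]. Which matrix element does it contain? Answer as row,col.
8,1

L=0→G=0>>2=0, T=0&3=0
[3]→row 0+8=8  col 0·2+1=1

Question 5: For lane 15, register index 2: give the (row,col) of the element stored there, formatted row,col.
lane 15⇒15/4=3, 15 mod 4=3
i=2  r:3+8⇒11  c:2·3+0⇒6

11,6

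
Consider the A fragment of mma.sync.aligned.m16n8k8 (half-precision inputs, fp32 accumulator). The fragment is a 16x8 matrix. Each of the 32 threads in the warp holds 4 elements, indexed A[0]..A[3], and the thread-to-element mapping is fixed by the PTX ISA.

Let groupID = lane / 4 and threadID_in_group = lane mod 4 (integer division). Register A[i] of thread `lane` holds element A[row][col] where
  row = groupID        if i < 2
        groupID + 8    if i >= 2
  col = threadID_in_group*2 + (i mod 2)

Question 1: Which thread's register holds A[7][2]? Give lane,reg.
29,0

r=7→G=7,rhi=0  c=2→T=1,p=0
L=7*4+1=29  i=0*2+0=0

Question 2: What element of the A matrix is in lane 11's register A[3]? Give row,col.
lane 11->11/4=2, 11 mod 4=3
i=3  r:2+8->10  c:2·3+1->7

10,7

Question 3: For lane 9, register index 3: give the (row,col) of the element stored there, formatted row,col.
lane 9->9/4=2, 9 mod 4=1
i=3  r:2+8->10  c:2·1+1->3

10,3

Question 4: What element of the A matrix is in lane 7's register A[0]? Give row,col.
lane 7→7/4=1, 7 mod 4=3
i=0  r:1+0→1  c:2·3+0→6

1,6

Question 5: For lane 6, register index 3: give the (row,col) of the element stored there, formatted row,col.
6: grp=1,tig=2
[3] (1+8,2*2+1) = (9,5)

9,5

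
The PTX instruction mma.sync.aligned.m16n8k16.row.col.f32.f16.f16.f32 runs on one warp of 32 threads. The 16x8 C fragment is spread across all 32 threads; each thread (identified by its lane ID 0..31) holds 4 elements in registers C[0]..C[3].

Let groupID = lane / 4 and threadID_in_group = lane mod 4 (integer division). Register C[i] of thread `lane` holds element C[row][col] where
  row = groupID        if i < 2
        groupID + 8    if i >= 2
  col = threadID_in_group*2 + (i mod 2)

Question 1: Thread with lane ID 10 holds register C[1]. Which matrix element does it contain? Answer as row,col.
10: gr=2,th=2
[1] (2+0,2*2+1) = (2,5)

2,5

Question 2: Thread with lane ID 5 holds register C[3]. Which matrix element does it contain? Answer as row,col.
5: gr=1,th=1
[3] (1+8,1*2+1) = (9,3)

9,3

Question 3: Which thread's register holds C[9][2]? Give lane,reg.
5,2

r=9⇒gr=1,Rb=1  c=2⇒th=1,odd=0
L=1*4+1=5  i=1*2+0=2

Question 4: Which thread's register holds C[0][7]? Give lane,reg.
3,1

r=0⇒gr=0,Rb=0  c=7⇒th=3,odd=1
L=0*4+3=3  i=0*2+1=1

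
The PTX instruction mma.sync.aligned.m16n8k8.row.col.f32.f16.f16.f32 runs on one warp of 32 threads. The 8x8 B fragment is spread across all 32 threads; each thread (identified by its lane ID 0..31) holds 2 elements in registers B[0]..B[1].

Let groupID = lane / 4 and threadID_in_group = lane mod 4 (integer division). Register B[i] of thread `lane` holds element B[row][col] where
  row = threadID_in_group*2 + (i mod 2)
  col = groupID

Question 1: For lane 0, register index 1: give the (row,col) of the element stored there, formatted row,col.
L=0->g=0>>2=0, t=0&3=0
[1]->row 0·2+1=1  col g=0

1,0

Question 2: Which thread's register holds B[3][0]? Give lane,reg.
c=0→G=0  r=3→T=1,p=1
L=0*4+1=1  i=1=1

1,1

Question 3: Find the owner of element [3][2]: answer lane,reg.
c: 2->gid=2  r: 3->tid=1,i&1=1
L=2*4+1=9  i=1=1

9,1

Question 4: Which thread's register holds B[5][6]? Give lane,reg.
26,1

c=6⇒gr=6  r=5⇒th=2,odd=1
L=6*4+2=26  i=1=1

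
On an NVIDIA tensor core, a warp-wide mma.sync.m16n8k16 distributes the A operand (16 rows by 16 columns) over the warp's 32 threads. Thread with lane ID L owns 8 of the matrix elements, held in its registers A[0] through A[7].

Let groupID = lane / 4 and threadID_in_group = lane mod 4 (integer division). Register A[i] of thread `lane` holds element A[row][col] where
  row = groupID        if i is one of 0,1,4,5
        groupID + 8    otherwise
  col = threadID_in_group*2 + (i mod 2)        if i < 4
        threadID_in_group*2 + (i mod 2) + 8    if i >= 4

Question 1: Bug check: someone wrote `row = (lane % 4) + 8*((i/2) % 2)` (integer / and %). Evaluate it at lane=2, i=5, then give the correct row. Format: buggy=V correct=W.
`(lane % 4) + 8*((i/2) % 2)`[2,5]⇒2
2: gr=0,th=2
[5] (0+0,2*2+1+8) = (0,13)
row: 2 vs 0

buggy=2 correct=0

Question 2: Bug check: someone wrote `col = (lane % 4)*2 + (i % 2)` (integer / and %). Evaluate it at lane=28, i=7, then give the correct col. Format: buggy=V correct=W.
`(lane % 4)*2 + (i % 2)`[28,7]->1
lane 28: g=7 (28/4), t=0 (28%4)
i=7: r=7+8=15, c=0*2+1+8=9
col: 1 vs 9

buggy=1 correct=9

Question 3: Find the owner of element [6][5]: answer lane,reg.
26,1

r:6=>grp=6,rB=0  c:5=>cB=0,tig=2,lo=1
L=6*4+2=26  i=0*4+0*2+1=1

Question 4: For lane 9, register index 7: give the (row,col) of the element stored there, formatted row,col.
10,11

L=9->g=9>>2=2, t=9&3=1
[7]->row 2+8=10  col 1·2+1+8=11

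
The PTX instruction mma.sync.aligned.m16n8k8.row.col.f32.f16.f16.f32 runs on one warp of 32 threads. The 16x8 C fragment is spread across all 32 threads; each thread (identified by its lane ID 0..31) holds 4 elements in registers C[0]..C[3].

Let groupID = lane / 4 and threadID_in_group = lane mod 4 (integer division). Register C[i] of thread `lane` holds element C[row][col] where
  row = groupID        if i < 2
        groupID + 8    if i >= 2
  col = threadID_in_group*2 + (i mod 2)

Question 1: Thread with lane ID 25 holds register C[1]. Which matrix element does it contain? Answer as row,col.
25: G=6,T=1
[1] (6+0,1*2+1) = (6,3)

6,3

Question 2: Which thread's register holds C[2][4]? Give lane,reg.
10,0

r=2⇒gr=2,Rb=0  c=4⇒th=2,odd=0
L=2*4+2=10  i=0*2+0=0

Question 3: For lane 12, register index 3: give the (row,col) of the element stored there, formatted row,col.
12: G=3,T=0
[3] (3+8,0*2+1) = (11,1)

11,1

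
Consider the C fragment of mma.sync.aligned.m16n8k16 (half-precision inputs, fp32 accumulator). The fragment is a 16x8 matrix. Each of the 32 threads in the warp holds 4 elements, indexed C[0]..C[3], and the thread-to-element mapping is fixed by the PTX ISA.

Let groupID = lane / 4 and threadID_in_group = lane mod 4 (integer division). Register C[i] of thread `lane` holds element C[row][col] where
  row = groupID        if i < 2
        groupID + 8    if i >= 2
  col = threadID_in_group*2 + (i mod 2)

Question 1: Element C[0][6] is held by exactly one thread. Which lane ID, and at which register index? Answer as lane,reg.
r=0→G=0,rhi=0  c=6→T=3,p=0
L=0*4+3=3  i=0*2+0=0

3,0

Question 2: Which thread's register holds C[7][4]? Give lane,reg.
r=7→G=7,rhi=0  c=4→T=2,p=0
L=7*4+2=30  i=0*2+0=0

30,0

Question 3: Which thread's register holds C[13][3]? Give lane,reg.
21,3

r=13->g=5,rb=1  c=3->t=1,b0=1
L=5*4+1=21  i=1*2+1=3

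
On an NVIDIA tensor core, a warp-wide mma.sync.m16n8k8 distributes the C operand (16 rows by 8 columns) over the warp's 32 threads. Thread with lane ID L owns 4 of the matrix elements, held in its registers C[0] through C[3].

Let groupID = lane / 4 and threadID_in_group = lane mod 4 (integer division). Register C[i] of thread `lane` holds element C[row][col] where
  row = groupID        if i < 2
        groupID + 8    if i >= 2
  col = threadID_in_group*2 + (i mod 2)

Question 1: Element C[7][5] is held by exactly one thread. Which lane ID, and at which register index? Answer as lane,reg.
30,1

r:7=>grp=7,rB=0  c:5=>tig=2,lo=1
L=7*4+2=30  i=0*2+1=1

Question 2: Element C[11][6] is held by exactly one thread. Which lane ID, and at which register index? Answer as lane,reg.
15,2

r=11->g=3,rb=1  c=6->t=3,b0=0
L=3*4+3=15  i=1*2+0=2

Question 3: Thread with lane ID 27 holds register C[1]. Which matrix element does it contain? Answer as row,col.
6,7

27: gr=6,th=3
[1] (6+0,3*2+1) = (6,7)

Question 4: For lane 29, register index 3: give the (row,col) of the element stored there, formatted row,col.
lane 29=>29/4=7, 29 mod 4=1
i=3  r:7+8=>15  c:2·1+1=>3

15,3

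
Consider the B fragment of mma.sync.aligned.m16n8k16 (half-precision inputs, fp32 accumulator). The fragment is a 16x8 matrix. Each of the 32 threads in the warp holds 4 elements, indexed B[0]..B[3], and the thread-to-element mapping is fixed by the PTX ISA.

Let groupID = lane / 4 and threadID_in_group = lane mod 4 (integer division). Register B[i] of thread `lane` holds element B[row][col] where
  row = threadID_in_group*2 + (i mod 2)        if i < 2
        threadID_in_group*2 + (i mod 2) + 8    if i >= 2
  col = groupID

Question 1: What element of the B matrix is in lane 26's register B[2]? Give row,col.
26: gid=6,tid=2
[2] (2*2+0+8,6) = (12,6)

12,6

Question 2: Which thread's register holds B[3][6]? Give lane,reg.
c=6⇒gr=6  r=3⇒Rb=0,th=1,odd=1
L=6*4+1=25  i=0*2+1=1

25,1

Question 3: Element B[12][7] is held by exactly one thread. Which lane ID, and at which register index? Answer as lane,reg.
c=7→G=7  r=12→rhi=1,T=2,p=0
L=7*4+2=30  i=1*2+0=2

30,2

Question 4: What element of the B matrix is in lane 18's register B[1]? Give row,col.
5,4

18: g=4,t=2
[1] (2*2+1+0,4) = (5,4)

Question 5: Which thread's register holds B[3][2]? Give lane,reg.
c=2->g=2  r=3->rb=0,t=1,b0=1
L=2*4+1=9  i=0*2+1=1

9,1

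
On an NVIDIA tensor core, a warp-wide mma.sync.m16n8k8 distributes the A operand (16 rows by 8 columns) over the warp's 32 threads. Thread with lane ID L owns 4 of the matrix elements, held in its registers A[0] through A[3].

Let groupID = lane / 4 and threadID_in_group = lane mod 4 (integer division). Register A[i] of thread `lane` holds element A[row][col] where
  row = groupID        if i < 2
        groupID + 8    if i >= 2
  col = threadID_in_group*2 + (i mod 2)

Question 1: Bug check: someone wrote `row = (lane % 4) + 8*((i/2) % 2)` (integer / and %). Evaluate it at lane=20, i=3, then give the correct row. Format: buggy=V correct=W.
buggy=8 correct=13

`(lane % 4) + 8*((i/2) % 2)`[20,3]=>8
lane 20: grp=5 (20/4), tig=0 (20%4)
i=3: r=5+8=13, c=0*2+1=1
row: 8 vs 13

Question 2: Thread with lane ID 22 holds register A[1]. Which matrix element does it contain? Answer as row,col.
L=22⇒gr=22>>2=5, th=22&3=2
[1]⇒row 5+0=5  col 2·2+1=5

5,5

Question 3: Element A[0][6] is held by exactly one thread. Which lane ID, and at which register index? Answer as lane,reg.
3,0

r=0→G=0,rhi=0  c=6→T=3,p=0
L=0*4+3=3  i=0*2+0=0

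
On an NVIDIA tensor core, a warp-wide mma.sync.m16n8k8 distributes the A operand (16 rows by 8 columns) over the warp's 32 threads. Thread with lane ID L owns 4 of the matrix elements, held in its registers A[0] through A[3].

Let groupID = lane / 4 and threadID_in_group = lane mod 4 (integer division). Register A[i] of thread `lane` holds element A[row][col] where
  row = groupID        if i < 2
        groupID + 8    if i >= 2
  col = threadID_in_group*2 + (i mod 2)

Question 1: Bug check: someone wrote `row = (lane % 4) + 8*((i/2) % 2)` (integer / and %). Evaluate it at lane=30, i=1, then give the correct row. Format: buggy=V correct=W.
buggy=2 correct=7

`(lane % 4) + 8*((i/2) % 2)`[30,1]->2
lane 30->30/4=7, 30 mod 4=2
i=1  r:7+0->7  c:2·2+1->5
row: 2 vs 7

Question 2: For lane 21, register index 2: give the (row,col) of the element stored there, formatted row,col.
lane 21⇒21/4=5, 21 mod 4=1
i=2  r:5+8⇒13  c:2·1+0⇒2

13,2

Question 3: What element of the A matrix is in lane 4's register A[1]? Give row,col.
lane 4→4/4=1, 4 mod 4=0
i=1  r:1+0→1  c:2·0+1→1

1,1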